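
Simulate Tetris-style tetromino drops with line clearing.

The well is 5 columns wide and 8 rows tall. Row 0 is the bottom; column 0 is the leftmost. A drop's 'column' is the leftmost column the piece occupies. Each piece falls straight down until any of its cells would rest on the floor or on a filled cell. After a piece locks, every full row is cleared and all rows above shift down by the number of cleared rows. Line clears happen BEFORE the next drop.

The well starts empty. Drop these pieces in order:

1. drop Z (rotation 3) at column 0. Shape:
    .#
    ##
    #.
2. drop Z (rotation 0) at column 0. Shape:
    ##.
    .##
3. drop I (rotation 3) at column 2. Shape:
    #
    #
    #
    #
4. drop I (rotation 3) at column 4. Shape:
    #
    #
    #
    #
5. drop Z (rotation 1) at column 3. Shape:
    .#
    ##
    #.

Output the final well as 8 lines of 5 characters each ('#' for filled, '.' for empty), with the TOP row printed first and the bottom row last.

Drop 1: Z rot3 at col 0 lands with bottom-row=0; cleared 0 line(s) (total 0); column heights now [2 3 0 0 0], max=3
Drop 2: Z rot0 at col 0 lands with bottom-row=3; cleared 0 line(s) (total 0); column heights now [5 5 4 0 0], max=5
Drop 3: I rot3 at col 2 lands with bottom-row=4; cleared 0 line(s) (total 0); column heights now [5 5 8 0 0], max=8
Drop 4: I rot3 at col 4 lands with bottom-row=0; cleared 0 line(s) (total 0); column heights now [5 5 8 0 4], max=8
Drop 5: Z rot1 at col 3 lands with bottom-row=3; cleared 1 line(s) (total 1); column heights now [2 4 7 4 5], max=7

Answer: .....
..#..
..#..
..#.#
.####
.#..#
##..#
#...#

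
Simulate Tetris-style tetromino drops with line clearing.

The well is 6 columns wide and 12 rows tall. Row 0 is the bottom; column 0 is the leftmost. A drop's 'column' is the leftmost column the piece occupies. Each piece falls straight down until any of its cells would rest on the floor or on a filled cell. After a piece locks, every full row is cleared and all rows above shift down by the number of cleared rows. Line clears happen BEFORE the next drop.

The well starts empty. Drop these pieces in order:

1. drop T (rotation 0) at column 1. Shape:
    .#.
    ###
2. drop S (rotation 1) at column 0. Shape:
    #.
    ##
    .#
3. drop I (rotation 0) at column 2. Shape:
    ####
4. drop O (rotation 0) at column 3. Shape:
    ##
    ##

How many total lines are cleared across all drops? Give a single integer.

Answer: 1

Derivation:
Drop 1: T rot0 at col 1 lands with bottom-row=0; cleared 0 line(s) (total 0); column heights now [0 1 2 1 0 0], max=2
Drop 2: S rot1 at col 0 lands with bottom-row=1; cleared 0 line(s) (total 0); column heights now [4 3 2 1 0 0], max=4
Drop 3: I rot0 at col 2 lands with bottom-row=2; cleared 1 line(s) (total 1); column heights now [3 2 2 1 0 0], max=3
Drop 4: O rot0 at col 3 lands with bottom-row=1; cleared 0 line(s) (total 1); column heights now [3 2 2 3 3 0], max=3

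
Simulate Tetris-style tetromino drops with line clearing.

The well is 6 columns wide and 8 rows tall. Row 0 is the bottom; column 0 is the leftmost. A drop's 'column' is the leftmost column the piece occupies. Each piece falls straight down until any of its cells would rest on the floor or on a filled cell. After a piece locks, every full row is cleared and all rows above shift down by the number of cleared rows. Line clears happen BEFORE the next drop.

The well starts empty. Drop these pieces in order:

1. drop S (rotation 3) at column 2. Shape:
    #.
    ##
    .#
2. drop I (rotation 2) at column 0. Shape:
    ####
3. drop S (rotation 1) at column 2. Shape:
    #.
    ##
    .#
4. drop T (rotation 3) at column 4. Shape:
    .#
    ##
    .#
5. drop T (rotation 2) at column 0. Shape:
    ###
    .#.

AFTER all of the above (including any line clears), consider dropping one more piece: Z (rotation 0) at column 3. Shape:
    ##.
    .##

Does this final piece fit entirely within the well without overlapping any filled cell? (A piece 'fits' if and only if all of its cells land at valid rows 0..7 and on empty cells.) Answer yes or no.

Drop 1: S rot3 at col 2 lands with bottom-row=0; cleared 0 line(s) (total 0); column heights now [0 0 3 2 0 0], max=3
Drop 2: I rot2 at col 0 lands with bottom-row=3; cleared 0 line(s) (total 0); column heights now [4 4 4 4 0 0], max=4
Drop 3: S rot1 at col 2 lands with bottom-row=4; cleared 0 line(s) (total 0); column heights now [4 4 7 6 0 0], max=7
Drop 4: T rot3 at col 4 lands with bottom-row=0; cleared 0 line(s) (total 0); column heights now [4 4 7 6 2 3], max=7
Drop 5: T rot2 at col 0 lands with bottom-row=6; cleared 0 line(s) (total 0); column heights now [8 8 8 6 2 3], max=8
Test piece Z rot0 at col 3 (width 3): heights before test = [8 8 8 6 2 3]; fits = True

Answer: yes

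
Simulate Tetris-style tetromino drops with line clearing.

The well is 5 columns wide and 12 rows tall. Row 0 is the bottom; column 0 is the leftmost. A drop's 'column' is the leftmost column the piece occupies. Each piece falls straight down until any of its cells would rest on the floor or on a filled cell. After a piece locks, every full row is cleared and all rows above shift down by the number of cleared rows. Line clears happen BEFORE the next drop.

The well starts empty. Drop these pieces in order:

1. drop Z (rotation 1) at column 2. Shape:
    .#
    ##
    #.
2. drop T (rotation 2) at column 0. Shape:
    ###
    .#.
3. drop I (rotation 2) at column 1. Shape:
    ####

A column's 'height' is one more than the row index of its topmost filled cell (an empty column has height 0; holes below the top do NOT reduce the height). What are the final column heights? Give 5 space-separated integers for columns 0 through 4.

Drop 1: Z rot1 at col 2 lands with bottom-row=0; cleared 0 line(s) (total 0); column heights now [0 0 2 3 0], max=3
Drop 2: T rot2 at col 0 lands with bottom-row=1; cleared 0 line(s) (total 0); column heights now [3 3 3 3 0], max=3
Drop 3: I rot2 at col 1 lands with bottom-row=3; cleared 0 line(s) (total 0); column heights now [3 4 4 4 4], max=4

Answer: 3 4 4 4 4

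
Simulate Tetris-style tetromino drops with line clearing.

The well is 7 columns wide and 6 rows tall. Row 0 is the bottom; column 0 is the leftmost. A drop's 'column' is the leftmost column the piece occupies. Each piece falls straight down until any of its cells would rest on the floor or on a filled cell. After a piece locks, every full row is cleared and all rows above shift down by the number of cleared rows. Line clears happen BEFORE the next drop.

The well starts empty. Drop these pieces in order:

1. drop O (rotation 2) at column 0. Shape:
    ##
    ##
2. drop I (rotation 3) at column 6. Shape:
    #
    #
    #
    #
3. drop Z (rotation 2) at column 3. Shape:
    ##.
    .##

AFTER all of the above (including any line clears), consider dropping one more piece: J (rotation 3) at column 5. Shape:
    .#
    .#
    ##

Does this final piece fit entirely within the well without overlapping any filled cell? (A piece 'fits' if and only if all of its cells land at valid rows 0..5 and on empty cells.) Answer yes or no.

Answer: no

Derivation:
Drop 1: O rot2 at col 0 lands with bottom-row=0; cleared 0 line(s) (total 0); column heights now [2 2 0 0 0 0 0], max=2
Drop 2: I rot3 at col 6 lands with bottom-row=0; cleared 0 line(s) (total 0); column heights now [2 2 0 0 0 0 4], max=4
Drop 3: Z rot2 at col 3 lands with bottom-row=0; cleared 0 line(s) (total 0); column heights now [2 2 0 2 2 1 4], max=4
Test piece J rot3 at col 5 (width 2): heights before test = [2 2 0 2 2 1 4]; fits = False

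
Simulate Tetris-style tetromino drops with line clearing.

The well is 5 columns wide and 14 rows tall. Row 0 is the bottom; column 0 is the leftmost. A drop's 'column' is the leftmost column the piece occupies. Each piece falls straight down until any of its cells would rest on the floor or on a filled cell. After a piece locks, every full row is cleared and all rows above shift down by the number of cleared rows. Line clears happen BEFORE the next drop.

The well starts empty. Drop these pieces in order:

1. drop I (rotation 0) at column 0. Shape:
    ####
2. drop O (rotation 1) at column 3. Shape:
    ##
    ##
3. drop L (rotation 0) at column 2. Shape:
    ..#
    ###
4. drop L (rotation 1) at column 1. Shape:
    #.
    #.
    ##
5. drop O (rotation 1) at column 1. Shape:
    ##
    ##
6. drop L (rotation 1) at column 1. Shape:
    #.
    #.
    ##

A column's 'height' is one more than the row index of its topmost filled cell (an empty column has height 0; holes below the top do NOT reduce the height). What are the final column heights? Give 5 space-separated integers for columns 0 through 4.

Answer: 1 12 10 4 5

Derivation:
Drop 1: I rot0 at col 0 lands with bottom-row=0; cleared 0 line(s) (total 0); column heights now [1 1 1 1 0], max=1
Drop 2: O rot1 at col 3 lands with bottom-row=1; cleared 0 line(s) (total 0); column heights now [1 1 1 3 3], max=3
Drop 3: L rot0 at col 2 lands with bottom-row=3; cleared 0 line(s) (total 0); column heights now [1 1 4 4 5], max=5
Drop 4: L rot1 at col 1 lands with bottom-row=4; cleared 0 line(s) (total 0); column heights now [1 7 5 4 5], max=7
Drop 5: O rot1 at col 1 lands with bottom-row=7; cleared 0 line(s) (total 0); column heights now [1 9 9 4 5], max=9
Drop 6: L rot1 at col 1 lands with bottom-row=9; cleared 0 line(s) (total 0); column heights now [1 12 10 4 5], max=12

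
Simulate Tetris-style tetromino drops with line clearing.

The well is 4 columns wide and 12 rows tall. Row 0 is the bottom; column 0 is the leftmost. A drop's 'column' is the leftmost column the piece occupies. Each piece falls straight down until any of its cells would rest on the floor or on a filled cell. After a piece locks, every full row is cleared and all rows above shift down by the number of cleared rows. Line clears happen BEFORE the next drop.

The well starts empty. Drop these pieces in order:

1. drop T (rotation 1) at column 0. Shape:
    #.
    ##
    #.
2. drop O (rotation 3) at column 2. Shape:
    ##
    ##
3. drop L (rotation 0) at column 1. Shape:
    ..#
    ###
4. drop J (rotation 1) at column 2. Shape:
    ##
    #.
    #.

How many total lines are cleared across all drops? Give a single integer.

Drop 1: T rot1 at col 0 lands with bottom-row=0; cleared 0 line(s) (total 0); column heights now [3 2 0 0], max=3
Drop 2: O rot3 at col 2 lands with bottom-row=0; cleared 1 line(s) (total 1); column heights now [2 0 1 1], max=2
Drop 3: L rot0 at col 1 lands with bottom-row=1; cleared 1 line(s) (total 2); column heights now [1 0 1 2], max=2
Drop 4: J rot1 at col 2 lands with bottom-row=1; cleared 0 line(s) (total 2); column heights now [1 0 4 4], max=4

Answer: 2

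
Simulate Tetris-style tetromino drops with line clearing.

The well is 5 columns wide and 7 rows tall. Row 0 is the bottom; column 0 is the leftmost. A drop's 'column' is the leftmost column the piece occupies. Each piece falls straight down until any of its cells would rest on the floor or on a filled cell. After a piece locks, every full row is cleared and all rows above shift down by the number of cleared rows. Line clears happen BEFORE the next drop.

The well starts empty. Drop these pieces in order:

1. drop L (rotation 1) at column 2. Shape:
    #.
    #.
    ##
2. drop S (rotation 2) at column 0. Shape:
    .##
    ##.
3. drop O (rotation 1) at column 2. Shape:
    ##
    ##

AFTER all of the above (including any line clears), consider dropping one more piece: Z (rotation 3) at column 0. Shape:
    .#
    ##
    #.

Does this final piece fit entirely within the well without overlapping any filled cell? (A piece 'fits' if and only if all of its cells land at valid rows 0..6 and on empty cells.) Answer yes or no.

Drop 1: L rot1 at col 2 lands with bottom-row=0; cleared 0 line(s) (total 0); column heights now [0 0 3 1 0], max=3
Drop 2: S rot2 at col 0 lands with bottom-row=2; cleared 0 line(s) (total 0); column heights now [3 4 4 1 0], max=4
Drop 3: O rot1 at col 2 lands with bottom-row=4; cleared 0 line(s) (total 0); column heights now [3 4 6 6 0], max=6
Test piece Z rot3 at col 0 (width 2): heights before test = [3 4 6 6 0]; fits = True

Answer: yes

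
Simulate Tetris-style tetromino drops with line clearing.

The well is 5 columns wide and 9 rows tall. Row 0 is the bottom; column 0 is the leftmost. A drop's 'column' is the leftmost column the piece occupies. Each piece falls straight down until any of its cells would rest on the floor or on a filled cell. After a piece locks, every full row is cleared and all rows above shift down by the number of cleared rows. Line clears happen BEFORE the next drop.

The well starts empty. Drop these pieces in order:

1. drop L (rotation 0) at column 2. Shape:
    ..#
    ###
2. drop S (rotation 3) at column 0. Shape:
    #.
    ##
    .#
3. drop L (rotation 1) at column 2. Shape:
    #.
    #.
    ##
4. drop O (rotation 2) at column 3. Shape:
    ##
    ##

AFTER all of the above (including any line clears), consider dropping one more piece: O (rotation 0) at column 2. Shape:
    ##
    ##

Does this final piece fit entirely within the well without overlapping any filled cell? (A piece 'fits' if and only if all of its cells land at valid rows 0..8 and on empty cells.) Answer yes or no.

Answer: yes

Derivation:
Drop 1: L rot0 at col 2 lands with bottom-row=0; cleared 0 line(s) (total 0); column heights now [0 0 1 1 2], max=2
Drop 2: S rot3 at col 0 lands with bottom-row=0; cleared 0 line(s) (total 0); column heights now [3 2 1 1 2], max=3
Drop 3: L rot1 at col 2 lands with bottom-row=1; cleared 1 line(s) (total 1); column heights now [2 1 3 1 1], max=3
Drop 4: O rot2 at col 3 lands with bottom-row=1; cleared 0 line(s) (total 1); column heights now [2 1 3 3 3], max=3
Test piece O rot0 at col 2 (width 2): heights before test = [2 1 3 3 3]; fits = True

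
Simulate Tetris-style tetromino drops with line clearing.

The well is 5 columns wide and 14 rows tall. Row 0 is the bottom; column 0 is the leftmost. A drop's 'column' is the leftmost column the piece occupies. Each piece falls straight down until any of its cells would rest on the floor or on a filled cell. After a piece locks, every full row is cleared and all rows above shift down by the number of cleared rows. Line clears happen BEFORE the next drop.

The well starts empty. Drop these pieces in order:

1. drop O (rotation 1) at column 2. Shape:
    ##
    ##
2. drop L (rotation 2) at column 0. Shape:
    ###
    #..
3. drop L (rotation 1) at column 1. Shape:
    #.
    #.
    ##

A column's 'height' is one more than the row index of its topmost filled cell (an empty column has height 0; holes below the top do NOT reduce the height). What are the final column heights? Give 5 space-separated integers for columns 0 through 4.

Answer: 3 6 4 2 0

Derivation:
Drop 1: O rot1 at col 2 lands with bottom-row=0; cleared 0 line(s) (total 0); column heights now [0 0 2 2 0], max=2
Drop 2: L rot2 at col 0 lands with bottom-row=1; cleared 0 line(s) (total 0); column heights now [3 3 3 2 0], max=3
Drop 3: L rot1 at col 1 lands with bottom-row=3; cleared 0 line(s) (total 0); column heights now [3 6 4 2 0], max=6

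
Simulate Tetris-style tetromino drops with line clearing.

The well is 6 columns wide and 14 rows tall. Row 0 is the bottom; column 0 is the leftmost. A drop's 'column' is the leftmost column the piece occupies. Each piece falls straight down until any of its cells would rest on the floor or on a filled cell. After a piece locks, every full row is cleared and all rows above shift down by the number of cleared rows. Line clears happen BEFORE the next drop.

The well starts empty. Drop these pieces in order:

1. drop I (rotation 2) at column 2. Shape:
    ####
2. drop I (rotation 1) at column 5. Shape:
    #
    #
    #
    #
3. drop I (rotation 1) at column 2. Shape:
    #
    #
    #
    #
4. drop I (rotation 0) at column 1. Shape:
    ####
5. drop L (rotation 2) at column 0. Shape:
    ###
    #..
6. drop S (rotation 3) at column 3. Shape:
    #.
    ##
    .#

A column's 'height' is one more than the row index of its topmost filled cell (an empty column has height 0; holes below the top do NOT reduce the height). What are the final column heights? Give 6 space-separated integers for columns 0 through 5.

Drop 1: I rot2 at col 2 lands with bottom-row=0; cleared 0 line(s) (total 0); column heights now [0 0 1 1 1 1], max=1
Drop 2: I rot1 at col 5 lands with bottom-row=1; cleared 0 line(s) (total 0); column heights now [0 0 1 1 1 5], max=5
Drop 3: I rot1 at col 2 lands with bottom-row=1; cleared 0 line(s) (total 0); column heights now [0 0 5 1 1 5], max=5
Drop 4: I rot0 at col 1 lands with bottom-row=5; cleared 0 line(s) (total 0); column heights now [0 6 6 6 6 5], max=6
Drop 5: L rot2 at col 0 lands with bottom-row=5; cleared 0 line(s) (total 0); column heights now [7 7 7 6 6 5], max=7
Drop 6: S rot3 at col 3 lands with bottom-row=6; cleared 0 line(s) (total 0); column heights now [7 7 7 9 8 5], max=9

Answer: 7 7 7 9 8 5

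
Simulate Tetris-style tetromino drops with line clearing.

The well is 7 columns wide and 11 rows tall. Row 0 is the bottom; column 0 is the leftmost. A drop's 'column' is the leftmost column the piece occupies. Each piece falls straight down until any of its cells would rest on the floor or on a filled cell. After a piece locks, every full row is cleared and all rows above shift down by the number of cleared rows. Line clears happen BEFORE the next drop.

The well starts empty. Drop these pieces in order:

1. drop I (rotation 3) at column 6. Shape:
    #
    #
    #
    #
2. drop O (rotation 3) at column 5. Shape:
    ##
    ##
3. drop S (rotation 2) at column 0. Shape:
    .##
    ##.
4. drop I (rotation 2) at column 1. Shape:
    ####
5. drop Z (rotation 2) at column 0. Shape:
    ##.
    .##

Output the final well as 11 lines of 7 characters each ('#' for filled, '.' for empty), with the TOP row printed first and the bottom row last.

Answer: .......
.......
.......
.......
.......
.....##
##...##
.##...#
.####.#
.##...#
##....#

Derivation:
Drop 1: I rot3 at col 6 lands with bottom-row=0; cleared 0 line(s) (total 0); column heights now [0 0 0 0 0 0 4], max=4
Drop 2: O rot3 at col 5 lands with bottom-row=4; cleared 0 line(s) (total 0); column heights now [0 0 0 0 0 6 6], max=6
Drop 3: S rot2 at col 0 lands with bottom-row=0; cleared 0 line(s) (total 0); column heights now [1 2 2 0 0 6 6], max=6
Drop 4: I rot2 at col 1 lands with bottom-row=2; cleared 0 line(s) (total 0); column heights now [1 3 3 3 3 6 6], max=6
Drop 5: Z rot2 at col 0 lands with bottom-row=3; cleared 0 line(s) (total 0); column heights now [5 5 4 3 3 6 6], max=6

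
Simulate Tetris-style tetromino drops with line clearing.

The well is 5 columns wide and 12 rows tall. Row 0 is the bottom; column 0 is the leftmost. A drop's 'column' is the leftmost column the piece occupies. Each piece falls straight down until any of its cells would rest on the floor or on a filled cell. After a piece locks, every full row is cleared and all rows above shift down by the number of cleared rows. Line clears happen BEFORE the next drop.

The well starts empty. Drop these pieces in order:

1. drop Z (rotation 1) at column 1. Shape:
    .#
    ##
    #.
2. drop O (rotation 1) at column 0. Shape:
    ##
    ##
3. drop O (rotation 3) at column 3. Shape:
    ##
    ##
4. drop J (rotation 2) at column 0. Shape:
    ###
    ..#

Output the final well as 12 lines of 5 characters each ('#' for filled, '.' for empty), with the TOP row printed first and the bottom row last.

Answer: .....
.....
.....
.....
.....
.....
.....
###..
###..
###..
.####
.#.##

Derivation:
Drop 1: Z rot1 at col 1 lands with bottom-row=0; cleared 0 line(s) (total 0); column heights now [0 2 3 0 0], max=3
Drop 2: O rot1 at col 0 lands with bottom-row=2; cleared 0 line(s) (total 0); column heights now [4 4 3 0 0], max=4
Drop 3: O rot3 at col 3 lands with bottom-row=0; cleared 0 line(s) (total 0); column heights now [4 4 3 2 2], max=4
Drop 4: J rot2 at col 0 lands with bottom-row=3; cleared 0 line(s) (total 0); column heights now [5 5 5 2 2], max=5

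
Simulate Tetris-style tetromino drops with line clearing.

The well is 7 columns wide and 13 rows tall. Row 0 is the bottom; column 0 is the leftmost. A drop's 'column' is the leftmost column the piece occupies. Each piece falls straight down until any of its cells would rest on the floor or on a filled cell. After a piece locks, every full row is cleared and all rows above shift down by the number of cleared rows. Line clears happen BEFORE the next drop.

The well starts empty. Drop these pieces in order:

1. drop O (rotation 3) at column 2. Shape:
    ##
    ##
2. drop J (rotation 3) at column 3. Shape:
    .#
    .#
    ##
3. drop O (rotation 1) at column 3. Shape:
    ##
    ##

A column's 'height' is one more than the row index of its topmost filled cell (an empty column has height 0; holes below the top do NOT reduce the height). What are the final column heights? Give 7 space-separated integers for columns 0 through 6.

Answer: 0 0 2 7 7 0 0

Derivation:
Drop 1: O rot3 at col 2 lands with bottom-row=0; cleared 0 line(s) (total 0); column heights now [0 0 2 2 0 0 0], max=2
Drop 2: J rot3 at col 3 lands with bottom-row=2; cleared 0 line(s) (total 0); column heights now [0 0 2 3 5 0 0], max=5
Drop 3: O rot1 at col 3 lands with bottom-row=5; cleared 0 line(s) (total 0); column heights now [0 0 2 7 7 0 0], max=7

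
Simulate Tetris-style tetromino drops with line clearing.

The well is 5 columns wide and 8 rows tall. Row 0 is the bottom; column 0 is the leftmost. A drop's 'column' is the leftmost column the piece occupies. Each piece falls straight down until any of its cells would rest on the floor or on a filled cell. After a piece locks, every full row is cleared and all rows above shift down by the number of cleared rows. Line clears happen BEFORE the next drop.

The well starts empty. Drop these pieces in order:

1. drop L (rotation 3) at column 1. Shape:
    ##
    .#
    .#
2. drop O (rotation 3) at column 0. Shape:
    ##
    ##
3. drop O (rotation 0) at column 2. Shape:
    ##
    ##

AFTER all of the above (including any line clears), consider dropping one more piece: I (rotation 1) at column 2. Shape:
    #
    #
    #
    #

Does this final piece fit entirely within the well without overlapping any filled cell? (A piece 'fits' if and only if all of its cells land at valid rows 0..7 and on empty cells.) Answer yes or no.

Answer: no

Derivation:
Drop 1: L rot3 at col 1 lands with bottom-row=0; cleared 0 line(s) (total 0); column heights now [0 3 3 0 0], max=3
Drop 2: O rot3 at col 0 lands with bottom-row=3; cleared 0 line(s) (total 0); column heights now [5 5 3 0 0], max=5
Drop 3: O rot0 at col 2 lands with bottom-row=3; cleared 0 line(s) (total 0); column heights now [5 5 5 5 0], max=5
Test piece I rot1 at col 2 (width 1): heights before test = [5 5 5 5 0]; fits = False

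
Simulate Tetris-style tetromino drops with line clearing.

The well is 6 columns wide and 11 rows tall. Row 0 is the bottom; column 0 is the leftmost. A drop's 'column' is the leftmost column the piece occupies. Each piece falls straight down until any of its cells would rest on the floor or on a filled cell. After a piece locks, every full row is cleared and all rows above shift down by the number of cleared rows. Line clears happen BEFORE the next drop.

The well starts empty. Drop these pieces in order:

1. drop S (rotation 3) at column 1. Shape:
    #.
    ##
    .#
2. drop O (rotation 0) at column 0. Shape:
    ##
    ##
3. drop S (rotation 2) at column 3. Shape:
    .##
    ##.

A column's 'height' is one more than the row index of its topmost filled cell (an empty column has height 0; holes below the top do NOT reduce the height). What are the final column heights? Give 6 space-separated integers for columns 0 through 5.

Answer: 5 5 2 1 2 2

Derivation:
Drop 1: S rot3 at col 1 lands with bottom-row=0; cleared 0 line(s) (total 0); column heights now [0 3 2 0 0 0], max=3
Drop 2: O rot0 at col 0 lands with bottom-row=3; cleared 0 line(s) (total 0); column heights now [5 5 2 0 0 0], max=5
Drop 3: S rot2 at col 3 lands with bottom-row=0; cleared 0 line(s) (total 0); column heights now [5 5 2 1 2 2], max=5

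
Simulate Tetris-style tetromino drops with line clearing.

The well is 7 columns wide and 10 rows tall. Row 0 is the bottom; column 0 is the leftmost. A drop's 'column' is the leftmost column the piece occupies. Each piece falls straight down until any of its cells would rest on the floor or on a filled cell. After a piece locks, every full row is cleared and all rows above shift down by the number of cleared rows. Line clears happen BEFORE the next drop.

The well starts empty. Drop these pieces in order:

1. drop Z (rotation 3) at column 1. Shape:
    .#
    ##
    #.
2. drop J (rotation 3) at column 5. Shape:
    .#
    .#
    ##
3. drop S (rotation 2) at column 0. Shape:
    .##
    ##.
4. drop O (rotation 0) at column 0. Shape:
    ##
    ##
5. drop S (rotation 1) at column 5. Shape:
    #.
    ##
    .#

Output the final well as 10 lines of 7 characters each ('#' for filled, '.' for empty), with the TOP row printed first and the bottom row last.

Answer: .......
.......
.......
.......
##...#.
##...##
.##...#
###...#
.##...#
.#...##

Derivation:
Drop 1: Z rot3 at col 1 lands with bottom-row=0; cleared 0 line(s) (total 0); column heights now [0 2 3 0 0 0 0], max=3
Drop 2: J rot3 at col 5 lands with bottom-row=0; cleared 0 line(s) (total 0); column heights now [0 2 3 0 0 1 3], max=3
Drop 3: S rot2 at col 0 lands with bottom-row=2; cleared 0 line(s) (total 0); column heights now [3 4 4 0 0 1 3], max=4
Drop 4: O rot0 at col 0 lands with bottom-row=4; cleared 0 line(s) (total 0); column heights now [6 6 4 0 0 1 3], max=6
Drop 5: S rot1 at col 5 lands with bottom-row=3; cleared 0 line(s) (total 0); column heights now [6 6 4 0 0 6 5], max=6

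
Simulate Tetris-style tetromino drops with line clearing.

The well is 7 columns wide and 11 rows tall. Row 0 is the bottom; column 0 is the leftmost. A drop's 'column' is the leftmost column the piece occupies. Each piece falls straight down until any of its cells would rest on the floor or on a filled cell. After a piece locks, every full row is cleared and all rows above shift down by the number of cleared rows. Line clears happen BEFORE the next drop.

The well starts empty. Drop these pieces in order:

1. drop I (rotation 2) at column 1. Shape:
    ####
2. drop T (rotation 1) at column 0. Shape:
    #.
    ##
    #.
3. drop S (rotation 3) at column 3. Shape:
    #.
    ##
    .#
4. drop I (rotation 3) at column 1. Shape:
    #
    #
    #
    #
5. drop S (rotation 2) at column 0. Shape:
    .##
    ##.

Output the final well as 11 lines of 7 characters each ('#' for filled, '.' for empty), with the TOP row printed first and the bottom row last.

Drop 1: I rot2 at col 1 lands with bottom-row=0; cleared 0 line(s) (total 0); column heights now [0 1 1 1 1 0 0], max=1
Drop 2: T rot1 at col 0 lands with bottom-row=0; cleared 0 line(s) (total 0); column heights now [3 2 1 1 1 0 0], max=3
Drop 3: S rot3 at col 3 lands with bottom-row=1; cleared 0 line(s) (total 0); column heights now [3 2 1 4 3 0 0], max=4
Drop 4: I rot3 at col 1 lands with bottom-row=2; cleared 0 line(s) (total 0); column heights now [3 6 1 4 3 0 0], max=6
Drop 5: S rot2 at col 0 lands with bottom-row=6; cleared 0 line(s) (total 0); column heights now [7 8 8 4 3 0 0], max=8

Answer: .......
.......
.......
.##....
##.....
.#.....
.#.....
.#.#...
##.##..
##..#..
#####..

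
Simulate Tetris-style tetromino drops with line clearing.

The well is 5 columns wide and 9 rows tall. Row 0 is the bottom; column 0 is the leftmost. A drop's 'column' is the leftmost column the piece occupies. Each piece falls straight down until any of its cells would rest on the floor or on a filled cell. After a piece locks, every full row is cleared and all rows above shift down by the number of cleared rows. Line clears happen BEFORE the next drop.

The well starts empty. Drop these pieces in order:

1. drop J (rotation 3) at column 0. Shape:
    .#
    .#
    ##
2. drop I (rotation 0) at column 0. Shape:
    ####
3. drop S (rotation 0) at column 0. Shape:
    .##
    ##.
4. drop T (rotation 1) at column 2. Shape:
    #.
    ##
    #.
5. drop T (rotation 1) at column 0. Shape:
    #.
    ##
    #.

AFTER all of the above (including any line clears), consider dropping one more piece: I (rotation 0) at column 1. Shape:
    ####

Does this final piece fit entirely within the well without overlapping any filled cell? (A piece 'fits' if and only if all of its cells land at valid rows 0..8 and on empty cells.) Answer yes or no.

Answer: no

Derivation:
Drop 1: J rot3 at col 0 lands with bottom-row=0; cleared 0 line(s) (total 0); column heights now [1 3 0 0 0], max=3
Drop 2: I rot0 at col 0 lands with bottom-row=3; cleared 0 line(s) (total 0); column heights now [4 4 4 4 0], max=4
Drop 3: S rot0 at col 0 lands with bottom-row=4; cleared 0 line(s) (total 0); column heights now [5 6 6 4 0], max=6
Drop 4: T rot1 at col 2 lands with bottom-row=6; cleared 0 line(s) (total 0); column heights now [5 6 9 8 0], max=9
Drop 5: T rot1 at col 0 lands with bottom-row=5; cleared 0 line(s) (total 0); column heights now [8 7 9 8 0], max=9
Test piece I rot0 at col 1 (width 4): heights before test = [8 7 9 8 0]; fits = False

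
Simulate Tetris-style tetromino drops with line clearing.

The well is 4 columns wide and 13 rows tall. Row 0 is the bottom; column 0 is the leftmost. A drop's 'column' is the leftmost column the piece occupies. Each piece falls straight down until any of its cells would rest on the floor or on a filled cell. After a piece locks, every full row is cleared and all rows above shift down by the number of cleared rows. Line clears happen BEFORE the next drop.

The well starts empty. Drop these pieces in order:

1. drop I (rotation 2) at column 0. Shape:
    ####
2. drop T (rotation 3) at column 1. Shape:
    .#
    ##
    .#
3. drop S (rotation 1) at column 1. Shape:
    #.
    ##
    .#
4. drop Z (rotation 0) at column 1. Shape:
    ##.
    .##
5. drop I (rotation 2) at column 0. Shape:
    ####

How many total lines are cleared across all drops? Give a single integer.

Answer: 2

Derivation:
Drop 1: I rot2 at col 0 lands with bottom-row=0; cleared 1 line(s) (total 1); column heights now [0 0 0 0], max=0
Drop 2: T rot3 at col 1 lands with bottom-row=0; cleared 0 line(s) (total 1); column heights now [0 2 3 0], max=3
Drop 3: S rot1 at col 1 lands with bottom-row=3; cleared 0 line(s) (total 1); column heights now [0 6 5 0], max=6
Drop 4: Z rot0 at col 1 lands with bottom-row=5; cleared 0 line(s) (total 1); column heights now [0 7 7 6], max=7
Drop 5: I rot2 at col 0 lands with bottom-row=7; cleared 1 line(s) (total 2); column heights now [0 7 7 6], max=7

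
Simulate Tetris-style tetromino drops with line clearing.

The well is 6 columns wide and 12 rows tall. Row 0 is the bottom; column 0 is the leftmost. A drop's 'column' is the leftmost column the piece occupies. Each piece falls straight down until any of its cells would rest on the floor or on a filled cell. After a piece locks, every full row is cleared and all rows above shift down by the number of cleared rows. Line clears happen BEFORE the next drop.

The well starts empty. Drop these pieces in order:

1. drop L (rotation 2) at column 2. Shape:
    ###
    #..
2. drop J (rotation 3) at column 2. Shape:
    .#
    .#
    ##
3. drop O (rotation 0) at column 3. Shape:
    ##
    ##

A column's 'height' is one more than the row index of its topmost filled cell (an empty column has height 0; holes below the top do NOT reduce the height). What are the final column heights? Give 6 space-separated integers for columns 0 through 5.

Drop 1: L rot2 at col 2 lands with bottom-row=0; cleared 0 line(s) (total 0); column heights now [0 0 2 2 2 0], max=2
Drop 2: J rot3 at col 2 lands with bottom-row=2; cleared 0 line(s) (total 0); column heights now [0 0 3 5 2 0], max=5
Drop 3: O rot0 at col 3 lands with bottom-row=5; cleared 0 line(s) (total 0); column heights now [0 0 3 7 7 0], max=7

Answer: 0 0 3 7 7 0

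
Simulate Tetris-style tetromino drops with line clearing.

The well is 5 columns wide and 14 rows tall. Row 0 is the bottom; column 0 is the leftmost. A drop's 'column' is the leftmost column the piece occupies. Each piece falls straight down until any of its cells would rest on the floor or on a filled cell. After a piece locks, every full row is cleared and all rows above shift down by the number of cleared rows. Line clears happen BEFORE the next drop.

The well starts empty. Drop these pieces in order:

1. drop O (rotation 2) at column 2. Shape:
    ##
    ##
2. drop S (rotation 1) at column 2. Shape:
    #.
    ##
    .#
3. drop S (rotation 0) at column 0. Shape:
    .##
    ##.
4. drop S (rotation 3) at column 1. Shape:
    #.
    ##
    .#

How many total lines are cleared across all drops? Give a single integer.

Answer: 0

Derivation:
Drop 1: O rot2 at col 2 lands with bottom-row=0; cleared 0 line(s) (total 0); column heights now [0 0 2 2 0], max=2
Drop 2: S rot1 at col 2 lands with bottom-row=2; cleared 0 line(s) (total 0); column heights now [0 0 5 4 0], max=5
Drop 3: S rot0 at col 0 lands with bottom-row=4; cleared 0 line(s) (total 0); column heights now [5 6 6 4 0], max=6
Drop 4: S rot3 at col 1 lands with bottom-row=6; cleared 0 line(s) (total 0); column heights now [5 9 8 4 0], max=9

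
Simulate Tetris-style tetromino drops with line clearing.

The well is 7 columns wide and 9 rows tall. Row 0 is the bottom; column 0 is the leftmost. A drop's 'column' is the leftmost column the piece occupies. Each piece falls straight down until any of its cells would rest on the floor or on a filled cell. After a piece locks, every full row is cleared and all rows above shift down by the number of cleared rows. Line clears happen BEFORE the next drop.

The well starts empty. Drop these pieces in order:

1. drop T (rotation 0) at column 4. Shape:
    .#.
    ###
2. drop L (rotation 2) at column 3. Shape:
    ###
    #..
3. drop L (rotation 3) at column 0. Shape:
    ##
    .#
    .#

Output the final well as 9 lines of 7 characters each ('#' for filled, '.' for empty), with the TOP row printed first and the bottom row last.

Answer: .......
.......
.......
.......
.......
.......
##.###.
.#.#.#.
.#..###

Derivation:
Drop 1: T rot0 at col 4 lands with bottom-row=0; cleared 0 line(s) (total 0); column heights now [0 0 0 0 1 2 1], max=2
Drop 2: L rot2 at col 3 lands with bottom-row=1; cleared 0 line(s) (total 0); column heights now [0 0 0 3 3 3 1], max=3
Drop 3: L rot3 at col 0 lands with bottom-row=0; cleared 0 line(s) (total 0); column heights now [3 3 0 3 3 3 1], max=3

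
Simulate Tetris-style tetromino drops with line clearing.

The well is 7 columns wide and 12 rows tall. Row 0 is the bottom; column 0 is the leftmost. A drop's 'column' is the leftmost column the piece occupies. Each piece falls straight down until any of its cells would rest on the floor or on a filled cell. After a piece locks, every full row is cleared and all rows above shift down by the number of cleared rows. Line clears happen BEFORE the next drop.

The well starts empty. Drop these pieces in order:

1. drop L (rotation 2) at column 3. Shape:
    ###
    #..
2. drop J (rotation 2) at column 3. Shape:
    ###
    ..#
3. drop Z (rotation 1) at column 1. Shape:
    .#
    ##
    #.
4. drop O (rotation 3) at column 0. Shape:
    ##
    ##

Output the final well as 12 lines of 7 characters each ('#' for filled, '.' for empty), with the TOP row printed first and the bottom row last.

Drop 1: L rot2 at col 3 lands with bottom-row=0; cleared 0 line(s) (total 0); column heights now [0 0 0 2 2 2 0], max=2
Drop 2: J rot2 at col 3 lands with bottom-row=2; cleared 0 line(s) (total 0); column heights now [0 0 0 4 4 4 0], max=4
Drop 3: Z rot1 at col 1 lands with bottom-row=0; cleared 0 line(s) (total 0); column heights now [0 2 3 4 4 4 0], max=4
Drop 4: O rot3 at col 0 lands with bottom-row=2; cleared 0 line(s) (total 0); column heights now [4 4 3 4 4 4 0], max=4

Answer: .......
.......
.......
.......
.......
.......
.......
.......
##.###.
###..#.
.#####.
.#.#...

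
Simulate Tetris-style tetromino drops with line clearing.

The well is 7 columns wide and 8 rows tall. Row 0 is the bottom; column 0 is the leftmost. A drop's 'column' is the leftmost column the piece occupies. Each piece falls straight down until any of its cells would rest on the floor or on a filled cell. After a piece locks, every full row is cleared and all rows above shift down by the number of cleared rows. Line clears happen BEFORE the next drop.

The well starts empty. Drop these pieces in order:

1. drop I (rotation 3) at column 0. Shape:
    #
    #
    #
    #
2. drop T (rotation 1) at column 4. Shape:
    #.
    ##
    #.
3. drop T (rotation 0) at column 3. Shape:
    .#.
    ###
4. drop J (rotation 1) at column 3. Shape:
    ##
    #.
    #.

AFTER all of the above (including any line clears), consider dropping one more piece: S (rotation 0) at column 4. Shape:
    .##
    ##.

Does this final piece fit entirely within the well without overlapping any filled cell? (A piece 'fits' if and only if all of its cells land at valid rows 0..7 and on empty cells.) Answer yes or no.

Drop 1: I rot3 at col 0 lands with bottom-row=0; cleared 0 line(s) (total 0); column heights now [4 0 0 0 0 0 0], max=4
Drop 2: T rot1 at col 4 lands with bottom-row=0; cleared 0 line(s) (total 0); column heights now [4 0 0 0 3 2 0], max=4
Drop 3: T rot0 at col 3 lands with bottom-row=3; cleared 0 line(s) (total 0); column heights now [4 0 0 4 5 4 0], max=5
Drop 4: J rot1 at col 3 lands with bottom-row=4; cleared 0 line(s) (total 0); column heights now [4 0 0 7 7 4 0], max=7
Test piece S rot0 at col 4 (width 3): heights before test = [4 0 0 7 7 4 0]; fits = False

Answer: no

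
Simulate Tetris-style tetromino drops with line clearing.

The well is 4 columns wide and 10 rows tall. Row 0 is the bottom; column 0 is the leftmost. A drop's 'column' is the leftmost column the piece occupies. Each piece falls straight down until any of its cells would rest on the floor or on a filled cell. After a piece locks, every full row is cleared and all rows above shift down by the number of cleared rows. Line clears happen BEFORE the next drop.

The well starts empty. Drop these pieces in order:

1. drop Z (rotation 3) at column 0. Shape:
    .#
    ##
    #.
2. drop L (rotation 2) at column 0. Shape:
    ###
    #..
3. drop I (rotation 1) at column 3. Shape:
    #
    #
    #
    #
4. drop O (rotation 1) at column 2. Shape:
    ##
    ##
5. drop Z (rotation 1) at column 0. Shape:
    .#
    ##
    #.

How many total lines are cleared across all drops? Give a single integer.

Drop 1: Z rot3 at col 0 lands with bottom-row=0; cleared 0 line(s) (total 0); column heights now [2 3 0 0], max=3
Drop 2: L rot2 at col 0 lands with bottom-row=2; cleared 0 line(s) (total 0); column heights now [4 4 4 0], max=4
Drop 3: I rot1 at col 3 lands with bottom-row=0; cleared 1 line(s) (total 1); column heights now [3 3 0 3], max=3
Drop 4: O rot1 at col 2 lands with bottom-row=3; cleared 0 line(s) (total 1); column heights now [3 3 5 5], max=5
Drop 5: Z rot1 at col 0 lands with bottom-row=3; cleared 1 line(s) (total 2); column heights now [4 5 4 4], max=5

Answer: 2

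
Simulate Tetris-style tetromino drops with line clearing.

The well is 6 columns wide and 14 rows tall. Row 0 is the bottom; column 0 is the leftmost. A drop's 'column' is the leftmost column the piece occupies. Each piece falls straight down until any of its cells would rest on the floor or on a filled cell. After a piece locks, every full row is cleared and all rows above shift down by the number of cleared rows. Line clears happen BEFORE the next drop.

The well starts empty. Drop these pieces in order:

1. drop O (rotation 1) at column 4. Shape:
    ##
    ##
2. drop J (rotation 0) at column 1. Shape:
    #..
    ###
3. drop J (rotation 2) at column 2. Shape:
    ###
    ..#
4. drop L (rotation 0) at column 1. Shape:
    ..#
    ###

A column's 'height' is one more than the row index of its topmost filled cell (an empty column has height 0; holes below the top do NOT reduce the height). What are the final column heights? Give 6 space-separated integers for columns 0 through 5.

Answer: 0 5 5 6 4 2

Derivation:
Drop 1: O rot1 at col 4 lands with bottom-row=0; cleared 0 line(s) (total 0); column heights now [0 0 0 0 2 2], max=2
Drop 2: J rot0 at col 1 lands with bottom-row=0; cleared 0 line(s) (total 0); column heights now [0 2 1 1 2 2], max=2
Drop 3: J rot2 at col 2 lands with bottom-row=2; cleared 0 line(s) (total 0); column heights now [0 2 4 4 4 2], max=4
Drop 4: L rot0 at col 1 lands with bottom-row=4; cleared 0 line(s) (total 0); column heights now [0 5 5 6 4 2], max=6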